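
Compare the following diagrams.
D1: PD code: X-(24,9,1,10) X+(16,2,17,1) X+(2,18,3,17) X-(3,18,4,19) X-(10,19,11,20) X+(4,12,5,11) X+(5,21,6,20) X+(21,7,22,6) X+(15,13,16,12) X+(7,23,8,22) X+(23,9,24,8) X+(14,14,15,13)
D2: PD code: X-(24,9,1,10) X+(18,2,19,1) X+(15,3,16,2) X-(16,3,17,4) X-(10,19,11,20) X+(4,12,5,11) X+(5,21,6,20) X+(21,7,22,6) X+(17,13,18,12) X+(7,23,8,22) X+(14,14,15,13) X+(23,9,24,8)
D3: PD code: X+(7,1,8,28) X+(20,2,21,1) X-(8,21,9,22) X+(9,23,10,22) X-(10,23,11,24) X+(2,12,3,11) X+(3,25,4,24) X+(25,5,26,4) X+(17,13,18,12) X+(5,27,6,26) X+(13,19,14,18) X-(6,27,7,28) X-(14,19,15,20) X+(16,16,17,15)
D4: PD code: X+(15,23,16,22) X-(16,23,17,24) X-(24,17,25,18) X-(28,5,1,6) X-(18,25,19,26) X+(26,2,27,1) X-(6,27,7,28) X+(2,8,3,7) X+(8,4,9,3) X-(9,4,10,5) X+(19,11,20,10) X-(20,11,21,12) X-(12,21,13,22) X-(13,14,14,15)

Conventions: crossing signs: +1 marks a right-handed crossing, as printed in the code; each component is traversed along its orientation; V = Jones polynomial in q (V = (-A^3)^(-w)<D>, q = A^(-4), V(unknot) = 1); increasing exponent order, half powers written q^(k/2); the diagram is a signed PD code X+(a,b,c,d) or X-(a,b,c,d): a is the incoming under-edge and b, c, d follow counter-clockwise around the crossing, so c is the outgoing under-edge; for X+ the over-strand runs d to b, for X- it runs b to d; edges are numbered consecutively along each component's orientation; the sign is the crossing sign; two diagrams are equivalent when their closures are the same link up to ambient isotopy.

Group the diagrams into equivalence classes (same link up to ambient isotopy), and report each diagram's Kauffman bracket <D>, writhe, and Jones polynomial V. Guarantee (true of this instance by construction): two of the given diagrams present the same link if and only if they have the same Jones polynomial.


equivalence classes: {D1, D2, D3} | {D4}
D1 (bracket -A^-6 + A^-2 - A^2 + 2A^6 - A^10 + A^14; 12 crossings at w = +6): V = q - q^2 + 2q^3 - q^4 + q^5 - q^6
D2 (bracket -A^-6 + A^-2 - A^2 + 2A^6 - A^10 + A^14; 12 crossings at w = +6): V = q - q^2 + 2q^3 - q^4 + q^5 - q^6
V(D3) = q - q^2 + 2q^3 - q^4 + q^5 - q^6  (w +6, c 14, <D> = -A^-6 + A^-2 - A^2 + 2A^6 - A^10 + A^14)
V(D4) = -q^-6 + 2q^-5 - 2q^-4 + 3q^-3 - 3q^-2 + 2q^-1 - 1 + q  [14 crossings, <D> = A^-16 - A^-12 + 2A^-8 - 3A^-4 + 3 - 2A^4 + 2A^8 - A^12, w = -4]
key observation: 2 classes among 4 diagrams; unequal V(q) rules out equality


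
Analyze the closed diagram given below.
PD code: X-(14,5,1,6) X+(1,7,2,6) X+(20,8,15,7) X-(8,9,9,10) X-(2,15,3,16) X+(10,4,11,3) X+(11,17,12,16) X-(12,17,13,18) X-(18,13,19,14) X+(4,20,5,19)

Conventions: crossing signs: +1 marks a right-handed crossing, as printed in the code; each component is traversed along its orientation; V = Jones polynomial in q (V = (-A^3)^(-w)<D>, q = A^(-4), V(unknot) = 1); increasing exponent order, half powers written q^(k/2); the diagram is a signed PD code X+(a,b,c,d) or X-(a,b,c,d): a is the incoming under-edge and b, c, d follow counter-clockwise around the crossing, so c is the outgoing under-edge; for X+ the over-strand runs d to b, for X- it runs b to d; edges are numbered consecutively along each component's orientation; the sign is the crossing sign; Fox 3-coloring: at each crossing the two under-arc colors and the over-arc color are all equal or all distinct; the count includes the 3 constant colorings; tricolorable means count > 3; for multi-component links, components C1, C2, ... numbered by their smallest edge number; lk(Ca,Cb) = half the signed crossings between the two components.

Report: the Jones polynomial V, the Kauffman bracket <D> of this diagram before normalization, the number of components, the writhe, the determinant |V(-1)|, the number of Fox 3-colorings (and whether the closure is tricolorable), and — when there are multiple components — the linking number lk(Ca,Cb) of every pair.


V(q) = -q^(-3/2) + q^(-1/2) - 2q^(1/2) + q^(3/2) - 2q^(5/2) + q^(7/2)
bracket: A^-14 - 2A^-10 + A^-6 - 2A^-2 + A^2 - A^6, w = 0
2 components, writhe 0, over 10 crossings
lk(C1,C2) = 0
det 8, colorings 3 of 3^10 — not tricolorable
observation: span 5 respects span(V) <= c + mu - 1 = 11 for this 2-component diagram


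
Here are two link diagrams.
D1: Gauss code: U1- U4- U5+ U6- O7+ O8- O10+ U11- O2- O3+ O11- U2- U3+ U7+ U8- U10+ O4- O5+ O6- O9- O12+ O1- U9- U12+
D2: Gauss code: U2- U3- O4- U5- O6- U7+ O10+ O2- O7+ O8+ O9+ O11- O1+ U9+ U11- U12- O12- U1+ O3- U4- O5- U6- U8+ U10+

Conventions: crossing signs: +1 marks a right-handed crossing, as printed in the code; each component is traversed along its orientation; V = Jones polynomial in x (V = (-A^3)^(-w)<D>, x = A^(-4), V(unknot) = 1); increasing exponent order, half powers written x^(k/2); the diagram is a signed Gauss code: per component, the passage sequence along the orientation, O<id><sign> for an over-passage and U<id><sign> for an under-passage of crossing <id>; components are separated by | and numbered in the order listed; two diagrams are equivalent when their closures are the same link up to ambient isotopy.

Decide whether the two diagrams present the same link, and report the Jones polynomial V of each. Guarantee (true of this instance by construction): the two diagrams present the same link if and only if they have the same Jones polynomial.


equivalent: no
V(D1) = 1  (w -2, c 12, <D> = A^-6)
D2 (bracket A^-2 + A^6 - A^10; 12 crossings at w = -2): V = -x^-4 + x^-3 + x^-1
why: V(x) takes 2 values over 2 diagrams, fixing the grouping


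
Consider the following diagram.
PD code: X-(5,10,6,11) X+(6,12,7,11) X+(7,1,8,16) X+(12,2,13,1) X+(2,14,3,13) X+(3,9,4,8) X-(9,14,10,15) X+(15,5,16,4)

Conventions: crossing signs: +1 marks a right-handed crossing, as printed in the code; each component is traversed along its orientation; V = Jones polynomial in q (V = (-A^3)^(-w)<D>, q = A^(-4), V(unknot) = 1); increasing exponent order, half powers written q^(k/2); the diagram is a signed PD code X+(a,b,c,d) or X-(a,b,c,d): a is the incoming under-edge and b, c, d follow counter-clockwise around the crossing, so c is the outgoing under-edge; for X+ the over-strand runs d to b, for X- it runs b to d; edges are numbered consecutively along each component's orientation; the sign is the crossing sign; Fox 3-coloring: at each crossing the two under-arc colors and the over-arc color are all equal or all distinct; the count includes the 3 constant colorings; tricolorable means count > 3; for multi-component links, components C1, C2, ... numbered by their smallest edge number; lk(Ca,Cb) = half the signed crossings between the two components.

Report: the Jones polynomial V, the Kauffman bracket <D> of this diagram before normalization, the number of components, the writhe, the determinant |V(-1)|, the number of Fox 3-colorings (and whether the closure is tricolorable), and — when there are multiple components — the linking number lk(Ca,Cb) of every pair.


Jones polynomial: V(q) = q - q^2 + 2q^3 - q^4 + q^5 - q^6
<D> = -A^-12 + A^-8 - A^-4 + 2 - A^4 + A^8; writhe +4
components 1, writhe +4 (8 crossings)
3-colorings: 3 of 3^8, det 7 — not tricolorable
note: w = +4 (over 8 crossings) is diagram-only; (-A^3)^(-4) removes it from V


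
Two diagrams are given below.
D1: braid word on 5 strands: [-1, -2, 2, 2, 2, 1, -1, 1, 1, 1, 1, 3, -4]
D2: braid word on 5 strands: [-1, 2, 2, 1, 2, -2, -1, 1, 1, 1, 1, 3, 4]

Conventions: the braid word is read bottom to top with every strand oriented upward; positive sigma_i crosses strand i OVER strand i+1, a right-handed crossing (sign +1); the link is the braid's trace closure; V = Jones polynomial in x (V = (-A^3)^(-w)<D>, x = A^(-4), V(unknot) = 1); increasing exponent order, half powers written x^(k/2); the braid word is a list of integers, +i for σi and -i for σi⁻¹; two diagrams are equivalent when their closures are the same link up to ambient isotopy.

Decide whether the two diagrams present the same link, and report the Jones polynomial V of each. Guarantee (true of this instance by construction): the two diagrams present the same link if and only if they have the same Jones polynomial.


same link: yes
V(D1) = -x^(3/2) - 2x^(7/2) + x^(9/2) - x^(11/2) + x^(13/2)  [13 crossings, <D> = -A^-11 + A^-7 - A^-3 + 2A + A^9, w = +5]
V(D2) = -x^(3/2) - 2x^(7/2) + x^(9/2) - x^(11/2) + x^(13/2)  [13 crossings, <D> = -A^-5 + A^-1 - A^3 + 2A^7 + A^15, w = +7]
insight: D2 (13 crossings) and D1 (13) are Markov-related braid presentations


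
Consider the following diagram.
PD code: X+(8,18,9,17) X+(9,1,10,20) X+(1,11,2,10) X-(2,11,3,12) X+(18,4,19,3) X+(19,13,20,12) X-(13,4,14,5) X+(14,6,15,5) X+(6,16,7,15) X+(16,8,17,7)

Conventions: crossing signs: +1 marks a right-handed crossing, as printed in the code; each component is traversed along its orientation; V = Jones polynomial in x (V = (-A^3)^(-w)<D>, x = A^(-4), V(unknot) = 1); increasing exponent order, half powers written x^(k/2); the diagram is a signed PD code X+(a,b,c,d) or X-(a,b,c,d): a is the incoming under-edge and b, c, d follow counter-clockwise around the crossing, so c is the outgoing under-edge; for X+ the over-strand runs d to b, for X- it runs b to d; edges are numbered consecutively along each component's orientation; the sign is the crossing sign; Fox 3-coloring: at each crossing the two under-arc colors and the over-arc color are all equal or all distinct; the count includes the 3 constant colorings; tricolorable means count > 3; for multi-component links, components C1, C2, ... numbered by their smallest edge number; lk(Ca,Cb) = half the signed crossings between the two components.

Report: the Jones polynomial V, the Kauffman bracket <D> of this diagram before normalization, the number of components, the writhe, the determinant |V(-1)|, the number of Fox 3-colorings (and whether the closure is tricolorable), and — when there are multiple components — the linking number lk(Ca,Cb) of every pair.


V = x^2 + x^4 - x^5 + x^6 - x^7
<D> = -A^-10 + A^-6 - A^-2 + A^2 + A^10 (w = +6)
1 component over 10 crossings, w = +6
3 Fox colorings among 3^10, |V(-1)| = 5: not tricolorable
why: V spans 5 powers of x: at least 5 crossings in any diagram


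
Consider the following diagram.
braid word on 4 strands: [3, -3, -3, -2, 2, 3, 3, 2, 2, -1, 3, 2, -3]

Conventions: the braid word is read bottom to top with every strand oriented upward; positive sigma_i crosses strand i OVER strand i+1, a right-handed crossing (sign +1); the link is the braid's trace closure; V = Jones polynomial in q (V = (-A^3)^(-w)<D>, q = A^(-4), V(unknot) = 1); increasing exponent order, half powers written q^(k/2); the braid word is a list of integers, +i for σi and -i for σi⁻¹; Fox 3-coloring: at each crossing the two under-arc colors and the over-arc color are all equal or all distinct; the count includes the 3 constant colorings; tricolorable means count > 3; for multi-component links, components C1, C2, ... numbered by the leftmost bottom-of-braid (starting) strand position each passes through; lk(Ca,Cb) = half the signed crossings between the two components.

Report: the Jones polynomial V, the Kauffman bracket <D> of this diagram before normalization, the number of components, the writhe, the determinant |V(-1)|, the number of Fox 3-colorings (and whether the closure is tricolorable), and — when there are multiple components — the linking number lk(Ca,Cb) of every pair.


V = q + q^3 - q^4
<D> = A^-7 - A^-3 - A^5 (w = +3)
1 component over 13 crossings, w = +3
9 Fox colorings among 3^13, |V(-1)| = 3: tricolorable
why: inverse pairs cancel, leaving σ3 σ2 σ2 σ1⁻¹ σ3 σ2 σ3⁻¹


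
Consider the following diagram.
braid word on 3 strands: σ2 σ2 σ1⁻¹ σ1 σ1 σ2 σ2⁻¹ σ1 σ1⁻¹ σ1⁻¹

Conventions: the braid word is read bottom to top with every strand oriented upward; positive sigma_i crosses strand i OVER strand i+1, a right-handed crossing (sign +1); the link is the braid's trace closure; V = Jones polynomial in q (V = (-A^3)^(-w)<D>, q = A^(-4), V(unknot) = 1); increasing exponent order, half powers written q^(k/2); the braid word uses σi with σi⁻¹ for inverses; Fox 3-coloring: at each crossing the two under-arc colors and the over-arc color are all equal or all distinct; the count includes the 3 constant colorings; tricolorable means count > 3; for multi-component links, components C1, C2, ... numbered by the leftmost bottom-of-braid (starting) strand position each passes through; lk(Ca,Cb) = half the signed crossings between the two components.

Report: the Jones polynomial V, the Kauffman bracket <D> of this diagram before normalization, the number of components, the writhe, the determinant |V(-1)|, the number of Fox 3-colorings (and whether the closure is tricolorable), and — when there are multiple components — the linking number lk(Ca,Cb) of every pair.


V = 1 + q + q^2 + q^3
<D> = A^-6 + A^-2 + A^2 + A^6 (w = +2)
3 components over 10 crossings, w = +2
lk(C1,C2): 0
lk(C1,C3) = 0
linking number lk(C2,C3) = +1
9 Fox colorings among 3^10, |V(-1)| = 0: tricolorable
why: a single generator in B_3: the closure splits as T(2,2) plus 1 unknot


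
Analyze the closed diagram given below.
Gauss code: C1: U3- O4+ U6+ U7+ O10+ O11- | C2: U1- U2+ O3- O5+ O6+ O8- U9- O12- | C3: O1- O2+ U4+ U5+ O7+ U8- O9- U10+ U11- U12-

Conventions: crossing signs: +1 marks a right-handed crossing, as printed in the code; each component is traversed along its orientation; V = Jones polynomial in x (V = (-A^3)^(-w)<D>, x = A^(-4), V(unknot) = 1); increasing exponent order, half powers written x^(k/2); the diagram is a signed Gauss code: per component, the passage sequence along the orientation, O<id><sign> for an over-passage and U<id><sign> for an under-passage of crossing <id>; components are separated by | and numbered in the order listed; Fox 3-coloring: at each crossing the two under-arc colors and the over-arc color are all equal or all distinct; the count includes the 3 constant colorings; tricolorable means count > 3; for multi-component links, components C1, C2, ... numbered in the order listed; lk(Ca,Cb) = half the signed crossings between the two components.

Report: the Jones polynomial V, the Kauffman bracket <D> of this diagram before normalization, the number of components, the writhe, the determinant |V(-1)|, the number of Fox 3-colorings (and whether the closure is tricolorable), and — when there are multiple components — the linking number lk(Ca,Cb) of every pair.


V = x^-2 + 2 + x^2
<D> = A^-8 + 2 + A^8 (w = 0)
3 components over 12 crossings, w = 0
lk(C1,C2): 0
lk(C1,C3) = +1
linking number lk(C2,C3) = -1
3 Fox colorings among 3^12, |V(-1)| = 4: not tricolorable
why: V is palindromic (span 4, det 4): x -> 1/x fixes it; necessary, not sufficient, for amphichirality


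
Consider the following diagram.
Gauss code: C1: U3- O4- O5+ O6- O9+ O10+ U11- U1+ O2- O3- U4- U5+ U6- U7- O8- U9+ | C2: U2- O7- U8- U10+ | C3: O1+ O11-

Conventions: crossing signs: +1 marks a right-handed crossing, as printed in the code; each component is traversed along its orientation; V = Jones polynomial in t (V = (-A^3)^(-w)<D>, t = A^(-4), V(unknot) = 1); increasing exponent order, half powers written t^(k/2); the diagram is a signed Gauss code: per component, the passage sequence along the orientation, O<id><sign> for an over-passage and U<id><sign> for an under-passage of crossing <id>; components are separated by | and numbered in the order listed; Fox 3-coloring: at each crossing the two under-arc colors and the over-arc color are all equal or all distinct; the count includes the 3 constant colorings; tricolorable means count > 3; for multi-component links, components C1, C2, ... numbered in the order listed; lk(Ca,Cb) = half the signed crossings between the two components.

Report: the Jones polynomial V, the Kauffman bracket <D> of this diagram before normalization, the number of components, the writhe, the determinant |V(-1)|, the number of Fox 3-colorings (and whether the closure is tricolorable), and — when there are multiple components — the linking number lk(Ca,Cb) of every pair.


V(t) = t^-3 + t^-2 + t^-1 + 1
bracket: -A^-9 - A^-5 - A^-1 - A^3, w = -3
3 components, writhe -3, over 11 crossings
lk(C1,C2) = -1
linking number lk(C1,C3) = 0
lk(C2,C3): 0
det 0, colorings 9 of 3^12 — tricolorable
observation: |V(-1)| = 0: so tricolorable, since 3 divides 0


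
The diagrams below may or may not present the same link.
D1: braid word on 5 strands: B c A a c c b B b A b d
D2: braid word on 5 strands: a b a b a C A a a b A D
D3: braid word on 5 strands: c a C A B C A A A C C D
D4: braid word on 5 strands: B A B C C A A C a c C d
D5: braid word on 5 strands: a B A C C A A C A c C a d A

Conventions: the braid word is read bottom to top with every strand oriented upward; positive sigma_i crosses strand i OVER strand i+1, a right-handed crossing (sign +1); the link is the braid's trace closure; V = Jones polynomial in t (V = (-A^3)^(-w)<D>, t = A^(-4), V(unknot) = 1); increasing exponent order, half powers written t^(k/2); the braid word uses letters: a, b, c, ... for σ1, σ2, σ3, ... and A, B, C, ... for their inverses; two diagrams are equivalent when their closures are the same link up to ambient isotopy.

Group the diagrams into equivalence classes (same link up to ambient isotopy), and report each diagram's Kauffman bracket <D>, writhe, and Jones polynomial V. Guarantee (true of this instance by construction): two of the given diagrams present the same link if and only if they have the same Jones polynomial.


equivalence classes: {D1} | {D2} | {D3, D4, D5}
D1 (bracket -A^-4 + 1 + A^8; 12 crossings at w = +4): V = t + t^3 - t^4
V(D2) = t^2 + t^4 - t^5 + t^6 - t^7  [12 crossings, <D> = -A^-16 + A^-12 - A^-8 + A^-4 + A^4, w = +4]
V(D3) = t^-8 - 2t^-7 + t^-6 - 2t^-5 + 2t^-4 + t^-2  (w -8, c 12, <D> = A^-16 + 2A^-8 - 2A^-4 + 1 - 2A^4 + A^8)
V(D4) = t^-8 - 2t^-7 + t^-6 - 2t^-5 + 2t^-4 + t^-2  (w -6, c 12, <D> = A^-10 + 2A^-2 - 2A^2 + A^6 - 2A^10 + A^14)
V(D5) = t^-8 - 2t^-7 + t^-6 - 2t^-5 + 2t^-4 + t^-2  (w -6, c 14, <D> = A^-10 + 2A^-2 - 2A^2 + A^6 - 2A^10 + A^14)
key observation: 3 values of V(t) split the 5 diagrams


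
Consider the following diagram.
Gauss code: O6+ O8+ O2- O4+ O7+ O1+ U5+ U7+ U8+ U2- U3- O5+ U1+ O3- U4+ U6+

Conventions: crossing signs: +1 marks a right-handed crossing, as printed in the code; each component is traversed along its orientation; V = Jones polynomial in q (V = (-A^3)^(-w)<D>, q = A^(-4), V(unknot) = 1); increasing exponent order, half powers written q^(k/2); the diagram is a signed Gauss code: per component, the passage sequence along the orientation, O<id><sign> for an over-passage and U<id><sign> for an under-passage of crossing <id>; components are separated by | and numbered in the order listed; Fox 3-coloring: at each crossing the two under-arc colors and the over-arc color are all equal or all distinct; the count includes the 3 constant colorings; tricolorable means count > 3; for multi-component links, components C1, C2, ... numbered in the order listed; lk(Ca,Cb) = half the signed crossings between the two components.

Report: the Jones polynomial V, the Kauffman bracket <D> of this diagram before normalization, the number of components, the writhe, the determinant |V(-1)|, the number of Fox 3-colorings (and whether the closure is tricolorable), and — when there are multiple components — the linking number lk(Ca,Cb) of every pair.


V(q) = 1
bracket: A^12, w = +4
1 component, writhe +4, over 8 crossings
det 1, colorings 3 of 3^8 — not tricolorable
observation: |V(-1)| = 1: so not tricolorable, since 3 does not divide 1


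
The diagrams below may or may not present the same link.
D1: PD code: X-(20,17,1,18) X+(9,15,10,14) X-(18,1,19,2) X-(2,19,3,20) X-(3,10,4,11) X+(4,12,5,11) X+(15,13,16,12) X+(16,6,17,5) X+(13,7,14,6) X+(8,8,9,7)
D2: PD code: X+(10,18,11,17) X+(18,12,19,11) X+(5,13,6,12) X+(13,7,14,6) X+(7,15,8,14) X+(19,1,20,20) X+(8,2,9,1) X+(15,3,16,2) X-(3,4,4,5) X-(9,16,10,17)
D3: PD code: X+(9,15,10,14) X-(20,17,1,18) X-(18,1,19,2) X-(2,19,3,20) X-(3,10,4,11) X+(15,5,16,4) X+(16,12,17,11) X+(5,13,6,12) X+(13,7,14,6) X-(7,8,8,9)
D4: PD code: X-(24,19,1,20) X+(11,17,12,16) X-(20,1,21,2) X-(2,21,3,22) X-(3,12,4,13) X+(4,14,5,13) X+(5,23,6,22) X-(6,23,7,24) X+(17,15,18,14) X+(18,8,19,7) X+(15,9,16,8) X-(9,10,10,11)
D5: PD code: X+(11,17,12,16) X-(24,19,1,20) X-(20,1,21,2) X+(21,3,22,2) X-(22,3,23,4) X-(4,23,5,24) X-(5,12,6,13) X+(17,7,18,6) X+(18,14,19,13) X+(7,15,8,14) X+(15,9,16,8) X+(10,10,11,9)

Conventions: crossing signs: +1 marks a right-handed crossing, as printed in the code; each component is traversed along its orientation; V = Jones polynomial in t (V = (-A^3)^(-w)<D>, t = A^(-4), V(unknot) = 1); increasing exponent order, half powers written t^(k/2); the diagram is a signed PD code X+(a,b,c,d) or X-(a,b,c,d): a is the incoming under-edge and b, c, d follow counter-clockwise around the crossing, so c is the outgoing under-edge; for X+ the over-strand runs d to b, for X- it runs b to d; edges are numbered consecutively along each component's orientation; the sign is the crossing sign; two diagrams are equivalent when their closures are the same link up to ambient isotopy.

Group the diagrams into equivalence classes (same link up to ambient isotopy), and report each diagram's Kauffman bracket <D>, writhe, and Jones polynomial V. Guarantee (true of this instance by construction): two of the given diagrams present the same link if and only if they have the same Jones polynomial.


classes: {D1, D3, D4, D5} | {D2}
V(D1) = -t^-3 + t^-2 - t^-1 + 3 - t + t^2 - t^3  [10 crossings, <D> = -A^-6 + A^-2 - A^2 + 3A^6 - A^10 + A^14 - A^18, w = +2]
D2 (bracket -A^-10 + A^-6 - A^-2 + A^2 + A^10; 10 crossings at w = +6): V = t^2 + t^4 - t^5 + t^6 - t^7
D3 (bracket -A^-12 + A^-8 - A^-4 + 3 - A^4 + A^8 - A^12; 10 crossings at w = 0): V = -t^-3 + t^-2 - t^-1 + 3 - t + t^2 - t^3
V(D4) = -t^-3 + t^-2 - t^-1 + 3 - t + t^2 - t^3  [12 crossings, <D> = -A^-12 + A^-8 - A^-4 + 3 - A^4 + A^8 - A^12, w = 0]
D5 (bracket -A^-6 + A^-2 - A^2 + 3A^6 - A^10 + A^14 - A^18; 12 crossings at w = +2): V = -t^-3 + t^-2 - t^-1 + 3 - t + t^2 - t^3
note: 2 classes among 5 diagrams; unequal V(t) rules out equality


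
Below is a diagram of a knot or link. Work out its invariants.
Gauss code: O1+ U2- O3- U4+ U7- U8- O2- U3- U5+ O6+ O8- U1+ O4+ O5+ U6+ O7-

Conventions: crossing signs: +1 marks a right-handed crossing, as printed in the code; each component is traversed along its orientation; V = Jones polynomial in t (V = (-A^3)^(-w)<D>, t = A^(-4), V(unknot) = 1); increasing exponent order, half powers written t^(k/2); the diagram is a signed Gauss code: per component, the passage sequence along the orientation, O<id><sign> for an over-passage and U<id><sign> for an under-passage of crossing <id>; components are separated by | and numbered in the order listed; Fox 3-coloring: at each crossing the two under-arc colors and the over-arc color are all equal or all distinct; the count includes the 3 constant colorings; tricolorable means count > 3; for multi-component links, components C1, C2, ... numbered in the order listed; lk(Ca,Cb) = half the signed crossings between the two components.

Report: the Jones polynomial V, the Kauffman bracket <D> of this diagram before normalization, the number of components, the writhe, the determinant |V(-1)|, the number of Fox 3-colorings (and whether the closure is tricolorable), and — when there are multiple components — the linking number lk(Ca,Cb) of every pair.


V(t) = -t^-3 + t^-2 - t^-1 + 3 - t + t^2 - t^3
bracket: -A^-12 + A^-8 - A^-4 + 3 - A^4 + A^8 - A^12, w = 0
1 component, writhe 0, over 8 crossings
det 9, colorings 27 of 3^8 — tricolorable
observation: the span of V is 6, forcing >= 6 crossings in any diagram


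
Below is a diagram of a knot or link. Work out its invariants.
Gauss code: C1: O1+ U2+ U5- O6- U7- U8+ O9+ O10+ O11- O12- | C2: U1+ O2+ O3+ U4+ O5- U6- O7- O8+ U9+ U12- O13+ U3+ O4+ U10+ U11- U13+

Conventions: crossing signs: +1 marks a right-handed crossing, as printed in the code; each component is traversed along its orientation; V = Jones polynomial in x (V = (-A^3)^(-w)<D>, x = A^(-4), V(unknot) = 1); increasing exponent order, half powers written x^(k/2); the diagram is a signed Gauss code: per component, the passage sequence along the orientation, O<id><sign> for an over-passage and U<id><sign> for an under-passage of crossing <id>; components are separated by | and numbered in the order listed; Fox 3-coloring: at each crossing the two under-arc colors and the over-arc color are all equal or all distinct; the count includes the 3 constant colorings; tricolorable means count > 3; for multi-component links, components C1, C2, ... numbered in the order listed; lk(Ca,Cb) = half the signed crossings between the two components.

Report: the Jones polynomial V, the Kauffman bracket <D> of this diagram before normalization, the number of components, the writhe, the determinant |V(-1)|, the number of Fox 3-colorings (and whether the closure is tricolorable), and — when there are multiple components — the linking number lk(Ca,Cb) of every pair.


V(x) = -2x^(1/2) + x^(3/2) - 2x^(5/2) + x^(7/2) - x^(9/2) + x^(11/2)
bracket: -A^-13 + A^-9 - A^-5 + 2A^-1 - A^3 + 2A^7, w = +3
2 components, writhe +3, over 13 crossings
lk(C1,C2) = 0
det 8, colorings 3 of 3^13 — not tricolorable
observation: det 8 = |V(-1)|; not divisible by 3, so not tricolorable


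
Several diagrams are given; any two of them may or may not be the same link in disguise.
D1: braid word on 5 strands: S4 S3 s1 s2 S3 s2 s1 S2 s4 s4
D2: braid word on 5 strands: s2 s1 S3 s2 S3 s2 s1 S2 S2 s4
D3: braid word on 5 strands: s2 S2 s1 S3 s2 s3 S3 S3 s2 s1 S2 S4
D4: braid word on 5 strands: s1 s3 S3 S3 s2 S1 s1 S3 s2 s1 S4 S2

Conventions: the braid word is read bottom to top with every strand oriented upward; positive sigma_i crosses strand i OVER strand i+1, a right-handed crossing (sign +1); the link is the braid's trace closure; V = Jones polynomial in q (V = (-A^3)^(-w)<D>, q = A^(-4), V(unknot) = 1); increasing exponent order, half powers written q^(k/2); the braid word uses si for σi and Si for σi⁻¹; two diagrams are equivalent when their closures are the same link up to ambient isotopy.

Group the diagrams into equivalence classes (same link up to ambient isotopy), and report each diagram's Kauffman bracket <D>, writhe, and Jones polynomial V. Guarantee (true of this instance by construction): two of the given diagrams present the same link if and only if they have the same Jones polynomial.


grouping into links: {D1, D2, D3, D4}
V(D1) = q^-2 - q^-1 + 2 - 2q + q^2 - q^3 + q^4  (w +2, c 10, <D> = A^-10 - A^-6 + A^-2 - 2A^2 + 2A^6 - A^10 + A^14)
D2 (bracket A^-10 - A^-6 + A^-2 - 2A^2 + 2A^6 - A^10 + A^14; 10 crossings at w = +2): V = q^-2 - q^-1 + 2 - 2q + q^2 - q^3 + q^4
V(D3) = q^-2 - q^-1 + 2 - 2q + q^2 - q^3 + q^4  [12 crossings, <D> = A^-16 - A^-12 + A^-8 - 2A^-4 + 2 - A^4 + A^8, w = 0]
V(D4) = q^-2 - q^-1 + 2 - 2q + q^2 - q^3 + q^4  [12 crossings, <D> = A^-16 - A^-12 + A^-8 - 2A^-4 + 2 - A^4 + A^8, w = 0]
why: all 4 diagrams share one V(q), hence one class


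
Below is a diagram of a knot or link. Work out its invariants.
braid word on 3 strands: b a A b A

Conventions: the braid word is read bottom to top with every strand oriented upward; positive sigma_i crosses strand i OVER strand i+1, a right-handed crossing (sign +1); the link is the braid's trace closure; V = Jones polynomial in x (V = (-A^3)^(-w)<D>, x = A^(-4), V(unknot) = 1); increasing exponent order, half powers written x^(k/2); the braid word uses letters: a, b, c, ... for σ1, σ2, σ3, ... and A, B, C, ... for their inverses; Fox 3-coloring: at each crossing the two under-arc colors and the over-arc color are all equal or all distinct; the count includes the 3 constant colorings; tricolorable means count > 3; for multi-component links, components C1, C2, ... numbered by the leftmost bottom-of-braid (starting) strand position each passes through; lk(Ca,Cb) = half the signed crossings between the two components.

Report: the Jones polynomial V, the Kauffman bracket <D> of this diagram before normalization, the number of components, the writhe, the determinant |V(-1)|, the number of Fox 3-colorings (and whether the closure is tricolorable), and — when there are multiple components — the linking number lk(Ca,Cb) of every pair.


Jones polynomial: V(x) = -x^(1/2) - x^(5/2)
<D> = A^-7 + A; writhe +1
components 2, writhe +1 (5 crossings)
linking number lk(C1,C2) = +1
3-colorings: 3 of 3^5, det 2 — not tricolorable
note: span 2 respects span(V) <= c + mu - 1 = 6 for this 2-component diagram


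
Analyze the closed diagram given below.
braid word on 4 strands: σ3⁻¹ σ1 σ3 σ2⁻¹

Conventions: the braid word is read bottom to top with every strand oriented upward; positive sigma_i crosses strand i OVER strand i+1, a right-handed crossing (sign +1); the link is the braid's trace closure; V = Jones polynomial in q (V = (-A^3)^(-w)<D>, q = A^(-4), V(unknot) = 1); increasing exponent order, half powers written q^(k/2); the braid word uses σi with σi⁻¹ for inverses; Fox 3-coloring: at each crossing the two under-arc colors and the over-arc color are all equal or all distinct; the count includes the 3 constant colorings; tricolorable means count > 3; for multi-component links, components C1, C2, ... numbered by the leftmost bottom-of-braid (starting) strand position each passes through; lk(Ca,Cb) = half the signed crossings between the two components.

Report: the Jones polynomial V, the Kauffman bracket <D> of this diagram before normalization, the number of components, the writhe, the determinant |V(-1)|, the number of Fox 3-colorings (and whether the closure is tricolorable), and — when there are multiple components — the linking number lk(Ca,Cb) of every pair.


Jones polynomial: V(q) = -q^(-1/2) - q^(1/2)
<D> = -A^-2 - A^2; writhe 0
components 2, writhe 0 (4 crossings)
linking number lk(C1,C2) = 0
3-colorings: 9 of 3^5, det 0 — tricolorable
note: V is palindromic (span 1, det 0): q -> 1/q fixes it; necessary, not sufficient, for amphichirality


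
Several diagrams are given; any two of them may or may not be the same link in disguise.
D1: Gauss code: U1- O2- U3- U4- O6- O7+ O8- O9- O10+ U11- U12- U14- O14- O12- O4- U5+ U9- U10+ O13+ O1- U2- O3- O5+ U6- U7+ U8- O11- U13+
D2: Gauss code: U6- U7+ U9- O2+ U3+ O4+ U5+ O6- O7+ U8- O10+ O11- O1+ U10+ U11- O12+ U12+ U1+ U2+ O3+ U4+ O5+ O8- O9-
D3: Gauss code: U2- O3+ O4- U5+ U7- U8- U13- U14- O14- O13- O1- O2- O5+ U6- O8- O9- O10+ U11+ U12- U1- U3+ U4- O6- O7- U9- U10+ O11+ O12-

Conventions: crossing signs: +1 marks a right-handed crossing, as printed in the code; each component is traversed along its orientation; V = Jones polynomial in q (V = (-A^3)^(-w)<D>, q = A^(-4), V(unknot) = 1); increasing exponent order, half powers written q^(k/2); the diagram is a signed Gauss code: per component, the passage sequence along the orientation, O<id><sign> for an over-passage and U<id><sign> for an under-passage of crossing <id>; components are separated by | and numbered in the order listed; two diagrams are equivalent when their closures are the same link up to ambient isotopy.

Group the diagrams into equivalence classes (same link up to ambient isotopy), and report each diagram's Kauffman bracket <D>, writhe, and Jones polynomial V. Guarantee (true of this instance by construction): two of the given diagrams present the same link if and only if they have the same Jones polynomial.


equivalence classes: {D1} | {D2} | {D3}
D1 (bracket A^-14 - A^-10 + 2A^-6 - A^-2 + A^2 - A^6; 14 crossings at w = -6): V = -q^-6 + q^-5 - q^-4 + 2q^-3 - q^-2 + q^-1
V(D2) = q + q^3 - q^4  [12 crossings, <D> = -A^-4 + 1 + A^8, w = +4]
V(D3) = -q^-4 + q^-3 + q^-1  (w -6, c 14, <D> = A^-14 + A^-6 - A^-2)
observation: V(q) takes 3 values over 3 diagrams, fixing the grouping


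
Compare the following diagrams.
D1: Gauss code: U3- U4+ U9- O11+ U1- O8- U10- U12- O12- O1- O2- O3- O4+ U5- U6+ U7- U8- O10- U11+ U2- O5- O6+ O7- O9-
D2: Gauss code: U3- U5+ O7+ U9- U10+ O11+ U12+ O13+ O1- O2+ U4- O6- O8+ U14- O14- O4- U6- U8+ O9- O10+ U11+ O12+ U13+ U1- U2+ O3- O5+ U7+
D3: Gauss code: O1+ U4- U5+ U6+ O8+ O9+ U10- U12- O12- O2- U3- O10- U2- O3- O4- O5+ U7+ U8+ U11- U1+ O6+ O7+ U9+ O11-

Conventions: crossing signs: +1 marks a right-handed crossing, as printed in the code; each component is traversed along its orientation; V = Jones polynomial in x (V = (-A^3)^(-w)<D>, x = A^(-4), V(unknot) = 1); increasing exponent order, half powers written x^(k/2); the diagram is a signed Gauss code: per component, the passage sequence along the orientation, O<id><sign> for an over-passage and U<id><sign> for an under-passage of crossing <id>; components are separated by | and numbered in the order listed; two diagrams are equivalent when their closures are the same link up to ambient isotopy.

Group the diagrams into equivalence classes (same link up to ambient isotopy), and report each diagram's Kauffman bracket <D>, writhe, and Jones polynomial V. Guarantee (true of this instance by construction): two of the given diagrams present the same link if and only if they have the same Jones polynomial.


grouping into links: {D1} | {D2} | {D3}
V(D1) = -x^-6 + x^-5 - x^-4 + 2x^-3 - x^-2 + x^-1  (w -6, c 12, <D> = A^-14 - A^-10 + 2A^-6 - A^-2 + A^2 - A^6)
V(D2) = x + x^3 - x^4  [14 crossings, <D> = -A^-10 + A^-6 + A^2, w = +2]
V(D3) = -x^-3 + x^-2 - x^-1 + 3 - x + x^2 - x^3  [12 crossings, <D> = -A^-12 + A^-8 - A^-4 + 3 - A^4 + A^8 - A^12, w = 0]
why: V(x) takes 3 values over 3 diagrams, fixing the grouping


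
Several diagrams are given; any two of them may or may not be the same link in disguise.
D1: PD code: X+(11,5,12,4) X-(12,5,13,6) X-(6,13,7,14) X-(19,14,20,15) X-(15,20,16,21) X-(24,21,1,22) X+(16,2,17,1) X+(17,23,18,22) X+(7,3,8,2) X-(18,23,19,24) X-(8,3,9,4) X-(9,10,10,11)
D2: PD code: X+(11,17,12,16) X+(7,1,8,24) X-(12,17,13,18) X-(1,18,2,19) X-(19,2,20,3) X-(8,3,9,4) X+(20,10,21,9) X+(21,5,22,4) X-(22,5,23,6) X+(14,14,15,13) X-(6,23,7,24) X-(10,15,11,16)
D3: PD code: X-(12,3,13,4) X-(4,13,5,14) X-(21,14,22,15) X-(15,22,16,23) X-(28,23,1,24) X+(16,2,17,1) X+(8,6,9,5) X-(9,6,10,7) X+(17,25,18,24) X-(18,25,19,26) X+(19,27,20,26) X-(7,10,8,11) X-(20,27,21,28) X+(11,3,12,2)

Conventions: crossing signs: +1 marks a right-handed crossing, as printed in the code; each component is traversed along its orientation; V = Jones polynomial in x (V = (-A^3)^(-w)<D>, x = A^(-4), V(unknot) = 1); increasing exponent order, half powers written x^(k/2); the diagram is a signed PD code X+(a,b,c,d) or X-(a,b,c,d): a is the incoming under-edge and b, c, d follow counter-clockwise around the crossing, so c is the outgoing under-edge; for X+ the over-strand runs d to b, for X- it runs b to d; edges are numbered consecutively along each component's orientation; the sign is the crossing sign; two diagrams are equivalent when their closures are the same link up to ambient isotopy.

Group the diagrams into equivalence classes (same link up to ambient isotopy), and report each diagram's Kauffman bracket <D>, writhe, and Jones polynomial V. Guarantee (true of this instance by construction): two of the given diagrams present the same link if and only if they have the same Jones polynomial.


grouping into links: {D1, D2, D3}
V(D1) = 1  (w -4, c 12, <D> = A^-12)
D2 (bracket A^-6; 12 crossings at w = -2): V = 1
V(D3) = 1  [14 crossings, <D> = A^-12, w = -4]
why: all 3 diagrams share one V(x), hence one class


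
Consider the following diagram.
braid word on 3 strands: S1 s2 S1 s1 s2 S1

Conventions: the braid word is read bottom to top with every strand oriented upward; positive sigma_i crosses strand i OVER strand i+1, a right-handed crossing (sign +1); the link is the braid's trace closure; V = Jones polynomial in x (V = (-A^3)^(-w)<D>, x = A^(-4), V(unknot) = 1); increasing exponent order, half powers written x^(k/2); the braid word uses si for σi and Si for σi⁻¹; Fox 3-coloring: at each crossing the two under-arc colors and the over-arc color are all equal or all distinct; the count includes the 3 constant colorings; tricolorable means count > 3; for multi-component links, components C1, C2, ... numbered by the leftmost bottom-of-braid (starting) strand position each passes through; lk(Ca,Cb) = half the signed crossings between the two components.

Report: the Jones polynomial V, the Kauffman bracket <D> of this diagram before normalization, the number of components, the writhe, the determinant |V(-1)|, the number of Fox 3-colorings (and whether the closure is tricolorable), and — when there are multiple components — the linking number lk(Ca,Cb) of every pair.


Jones polynomial: V(x) = x^-2 + 2 + x^2
<D> = A^-8 + 2 + A^8; writhe 0
components 3, writhe 0 (6 crossings)
linking number lk(C1,C2) = -1
lk(C1,C3): +1
lk(C2,C3) = 0
3-colorings: 3 of 3^6, det 4 — not tricolorable
note: V is palindromic (span 4, det 4): x -> 1/x fixes it; necessary, not sufficient, for amphichirality


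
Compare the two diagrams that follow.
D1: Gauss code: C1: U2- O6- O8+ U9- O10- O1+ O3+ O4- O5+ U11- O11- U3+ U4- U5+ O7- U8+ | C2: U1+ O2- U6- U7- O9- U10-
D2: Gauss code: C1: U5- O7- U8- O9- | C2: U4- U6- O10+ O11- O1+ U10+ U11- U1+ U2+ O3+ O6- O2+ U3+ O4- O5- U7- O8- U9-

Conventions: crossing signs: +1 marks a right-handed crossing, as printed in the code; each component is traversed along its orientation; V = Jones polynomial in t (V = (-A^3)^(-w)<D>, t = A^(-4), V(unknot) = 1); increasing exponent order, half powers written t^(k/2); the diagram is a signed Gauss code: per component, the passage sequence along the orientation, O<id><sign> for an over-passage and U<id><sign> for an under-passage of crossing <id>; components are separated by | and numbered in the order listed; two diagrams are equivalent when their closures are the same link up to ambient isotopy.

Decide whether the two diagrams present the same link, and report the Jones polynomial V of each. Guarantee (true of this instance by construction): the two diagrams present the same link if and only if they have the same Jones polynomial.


equivalent: no
V(D1) = -t^(-9/2) - t^(-5/2) + t^(-3/2) - t^(-1/2)  (w -3, c 11, <D> = A^-7 - A^-3 + A + A^9)
D2 (bracket A^-3 + A^5 - A^9 + A^13; 11 crossings at w = -3): V = -t^(-11/2) + t^(-9/2) - t^(-7/2) - t^(-3/2)
why: comparing 2 Jones polynomials yields 2 groups


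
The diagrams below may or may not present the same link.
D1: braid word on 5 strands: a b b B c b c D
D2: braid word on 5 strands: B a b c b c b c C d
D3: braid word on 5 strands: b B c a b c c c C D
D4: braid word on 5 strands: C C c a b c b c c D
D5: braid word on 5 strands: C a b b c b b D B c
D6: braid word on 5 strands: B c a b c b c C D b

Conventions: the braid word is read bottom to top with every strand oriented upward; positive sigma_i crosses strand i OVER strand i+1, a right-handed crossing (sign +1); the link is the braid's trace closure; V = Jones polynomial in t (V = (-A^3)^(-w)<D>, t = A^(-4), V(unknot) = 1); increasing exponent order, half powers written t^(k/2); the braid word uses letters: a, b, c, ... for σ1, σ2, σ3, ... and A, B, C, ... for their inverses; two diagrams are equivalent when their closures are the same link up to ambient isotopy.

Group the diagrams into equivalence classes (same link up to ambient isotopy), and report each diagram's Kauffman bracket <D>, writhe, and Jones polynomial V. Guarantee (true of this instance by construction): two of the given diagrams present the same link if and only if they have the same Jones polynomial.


grouping into links: {D1, D2, D3, D4, D5, D6}
V(D1) = t + t^3 - t^4  (w +4, c 8, <D> = -A^-4 + 1 + A^8)
V(D2) = t + t^3 - t^4  (w +6, c 10, <D> = -A^2 + A^6 + A^14)
V(D3) = t + t^3 - t^4  (w +4, c 10, <D> = -A^-4 + 1 + A^8)
D4 (bracket -A^-4 + 1 + A^8; 10 crossings at w = +4): V = t + t^3 - t^4
V(D5) = t + t^3 - t^4  [10 crossings, <D> = -A^-4 + 1 + A^8, w = +4]
V(D6) = t + t^3 - t^4  (w +4, c 10, <D> = -A^-4 + 1 + A^8)
key observation: one V(t) for all 6 diagrams — one class (guaranteed)


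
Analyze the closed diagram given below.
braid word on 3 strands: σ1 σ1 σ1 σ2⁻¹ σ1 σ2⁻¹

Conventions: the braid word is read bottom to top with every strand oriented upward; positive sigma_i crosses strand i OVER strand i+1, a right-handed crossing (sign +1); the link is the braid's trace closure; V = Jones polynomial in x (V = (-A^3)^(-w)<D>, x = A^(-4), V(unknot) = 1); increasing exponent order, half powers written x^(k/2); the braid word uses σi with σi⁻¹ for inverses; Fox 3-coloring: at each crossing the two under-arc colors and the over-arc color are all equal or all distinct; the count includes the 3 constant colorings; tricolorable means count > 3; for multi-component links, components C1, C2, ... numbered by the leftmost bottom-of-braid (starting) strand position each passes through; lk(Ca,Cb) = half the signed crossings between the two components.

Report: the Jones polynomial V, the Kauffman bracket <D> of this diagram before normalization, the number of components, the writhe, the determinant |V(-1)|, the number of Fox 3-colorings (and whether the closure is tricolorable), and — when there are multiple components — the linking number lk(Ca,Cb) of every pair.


V = x^-1 - 1 + 2x - 2x^2 + 2x^3 - 2x^4 + x^5
<D> = A^-14 - 2A^-10 + 2A^-6 - 2A^-2 + 2A^2 - A^6 + A^10 (w = +2)
1 component over 6 crossings, w = +2
3 Fox colorings among 3^6, |V(-1)| = 11: not tricolorable
why: V spans 6 powers of x: at least 6 crossings in any diagram
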